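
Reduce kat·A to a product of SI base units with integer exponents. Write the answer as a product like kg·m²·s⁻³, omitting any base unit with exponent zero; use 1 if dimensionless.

s⁻¹·A·mol

kat = mol/s = s⁻¹·mol (catalytic activity).
Combining: kat·A = (s⁻¹·mol) · A = s⁻¹·A·mol.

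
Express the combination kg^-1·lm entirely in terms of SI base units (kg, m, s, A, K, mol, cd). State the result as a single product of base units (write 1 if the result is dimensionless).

lm = cd.
Combining: kg⁻¹·lm = kg⁻¹ · cd = kg⁻¹·cd.

kg⁻¹·cd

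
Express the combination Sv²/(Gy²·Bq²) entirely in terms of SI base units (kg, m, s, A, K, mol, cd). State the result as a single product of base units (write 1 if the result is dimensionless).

Gy = m²·s⁻².
So Gy⁻² = m⁻⁴·s⁴.
Bq = s⁻¹.
So Bq⁻² = s².
Sv = m²·s⁻².
So Sv² = m⁴·s⁻⁴.
Combining: Gy⁻²·Bq⁻²·Sv² = (m⁻⁴·s⁴) · s² · (m⁴·s⁻⁴) = s².

s²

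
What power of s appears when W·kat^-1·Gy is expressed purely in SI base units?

W = kg·m²·s⁻³.
kat = s⁻¹·mol.
So kat⁻¹ = s·mol⁻¹.
Gy = m²·s⁻².
Combining: W·kat⁻¹·Gy = (kg·m²·s⁻³) · (s·mol⁻¹) · (m²·s⁻²) = kg·m⁴·s⁻⁴·mol⁻¹.
The exponent of s is -4.

-4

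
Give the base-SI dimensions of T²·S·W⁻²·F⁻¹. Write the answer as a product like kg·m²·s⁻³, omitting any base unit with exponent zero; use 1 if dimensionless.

m⁻⁴·s·A⁻²

T = kg·s⁻²·A⁻¹.
So T² = kg²·s⁻⁴·A⁻².
S = kg⁻¹·m⁻²·s³·A².
W = kg·m²·s⁻³.
So W⁻² = kg⁻²·m⁻⁴·s⁶.
F = kg⁻¹·m⁻²·s⁴·A².
So F⁻¹ = kg·m²·s⁻⁴·A⁻².
Combining: T²·S·W⁻²·F⁻¹ = (kg²·s⁻⁴·A⁻²) · (kg⁻¹·m⁻²·s³·A²) · (kg⁻²·m⁻⁴·s⁶) · (kg·m²·s⁻⁴·A⁻²) = m⁻⁴·s·A⁻².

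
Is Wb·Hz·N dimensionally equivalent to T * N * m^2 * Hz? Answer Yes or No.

Left side:
  Wb = kg·m²·s⁻²·A⁻¹.
  Hz = s⁻¹.
  N = kg·m·s⁻².
  Combining: Wb·Hz·N = (kg·m²·s⁻²·A⁻¹) · s⁻¹ · (kg·m·s⁻²) = kg²·m³·s⁻⁵·A⁻¹.
Right side:
  T = kg·s⁻²·A⁻¹.
  N = kg·m·s⁻².
  Hz = s⁻¹.
  Combining: T·N·m²·Hz = (kg·s⁻²·A⁻¹) · (kg·m·s⁻²) · m² · s⁻¹ = kg²·m³·s⁻⁵·A⁻¹.
Both reduce to kg²·m³·s⁻⁵·A⁻¹.

Yes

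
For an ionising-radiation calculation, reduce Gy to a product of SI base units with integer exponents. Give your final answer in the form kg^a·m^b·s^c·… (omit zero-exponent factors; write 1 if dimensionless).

Gy = J/kg (absorbed dose = energy per mass),
    = m²·s⁻².

m²·s⁻²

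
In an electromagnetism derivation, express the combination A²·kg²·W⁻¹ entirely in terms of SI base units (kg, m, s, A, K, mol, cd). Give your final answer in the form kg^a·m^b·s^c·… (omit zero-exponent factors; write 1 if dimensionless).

W = kg·m²·s⁻³.
So W⁻¹ = kg⁻¹·m⁻²·s³.
Combining: A²·kg²·W⁻¹ = A² · kg² · (kg⁻¹·m⁻²·s³) = kg·m⁻²·s³·A².

kg·m⁻²·s³·A²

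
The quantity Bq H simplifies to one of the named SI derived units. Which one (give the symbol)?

Bq = 1/s = s⁻¹ (activity is decays per second).
H = Wb/A (inductance = flux per current),
    = kg·m²·s⁻²·A⁻².
Combining: Bq·H = s⁻¹ · (kg·m²·s⁻²·A⁻²) = kg·m²·s⁻³·A⁻².
kg·m²·s⁻³·A⁻² is the base-SI form of the ohm.

Ω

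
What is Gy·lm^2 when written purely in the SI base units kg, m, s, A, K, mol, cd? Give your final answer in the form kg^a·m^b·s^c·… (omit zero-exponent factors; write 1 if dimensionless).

Gy = m²·s⁻².
lm = cd.
So lm² = cd².
Combining: Gy·lm² = (m²·s⁻²) · cd² = m²·s⁻²·cd².

m²·s⁻²·cd²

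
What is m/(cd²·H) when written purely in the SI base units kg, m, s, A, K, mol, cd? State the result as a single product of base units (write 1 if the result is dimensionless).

kg⁻¹·m⁻¹·s²·A²·cd⁻²

H = Wb/A (inductance = flux per current),
    = kg·m²·s⁻²·A⁻².
So H⁻¹ = kg⁻¹·m⁻²·s²·A².
Combining: m·cd⁻²·H⁻¹ = m · cd⁻² · (kg⁻¹·m⁻²·s²·A²) = kg⁻¹·m⁻¹·s²·A²·cd⁻².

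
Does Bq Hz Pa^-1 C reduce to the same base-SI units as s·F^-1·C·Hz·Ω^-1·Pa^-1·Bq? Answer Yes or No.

Yes

Left side:
  Bq = 1/s = s⁻¹ (activity is decays per second).
  Hz = 1/s = s⁻¹ (frequency is cycles per second).
  Pa = N/m² (pressure = force per area),
      = kg·m⁻¹·s⁻².
  So Pa⁻¹ = kg⁻¹·m·s².
  C = A·s = s·A (charge = current × time).
  Combining: Bq·Hz·Pa⁻¹·C = s⁻¹ · s⁻¹ · (kg⁻¹·m·s²) · (s·A) = kg⁻¹·m·s·A.
Right side:
  F = C/V (capacitance = charge per voltage),
      = A·s/(kg·m²·s⁻³·A⁻¹) (substituting C and V),
      = kg⁻¹·m⁻²·s⁴·A².
  So F⁻¹ = kg·m²·s⁻⁴·A⁻².
  C = A·s = s·A (charge = current × time).
  Hz = 1/s = s⁻¹ (frequency is cycles per second).
  Ω = V/A (resistance = voltage per current),
      = kg·m²·s⁻³·A⁻².
  So Ω⁻¹ = kg⁻¹·m⁻²·s³·A².
  Pa = N/m² (pressure = force per area),
      = kg·m⁻¹·s⁻².
  So Pa⁻¹ = kg⁻¹·m·s².
  Bq = 1/s = s⁻¹ (activity is decays per second).
  Combining: s·F⁻¹·C·Hz·Ω⁻¹·Pa⁻¹·Bq = s · (kg·m²·s⁻⁴·A⁻²) · (s·A) · s⁻¹ · (kg⁻¹·m⁻²·s³·A²) · (kg⁻¹·m·s²) · s⁻¹ = kg⁻¹·m·s·A.
Both reduce to kg⁻¹·m·s·A.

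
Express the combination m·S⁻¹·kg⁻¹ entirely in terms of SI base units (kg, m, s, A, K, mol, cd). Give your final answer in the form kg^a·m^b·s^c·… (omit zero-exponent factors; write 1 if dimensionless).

S = 1/Ω (conductance is reciprocal resistance),
    = kg⁻¹·m⁻²·s³·A².
So S⁻¹ = kg·m²·s⁻³·A⁻².
Combining: m·S⁻¹·kg⁻¹ = m · (kg·m²·s⁻³·A⁻²) · kg⁻¹ = m³·s⁻³·A⁻².

m³·s⁻³·A⁻²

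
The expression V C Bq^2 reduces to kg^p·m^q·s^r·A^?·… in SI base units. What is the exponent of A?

0

V = kg·m²·s⁻³·A⁻¹.
C = s·A.
Bq = s⁻¹.
So Bq² = s⁻².
Combining: V·C·Bq² = (kg·m²·s⁻³·A⁻¹) · (s·A) · s⁻² = kg·m²·s⁻⁴.
The exponent of A is 0.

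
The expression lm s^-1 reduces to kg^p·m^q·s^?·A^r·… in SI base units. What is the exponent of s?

lm = cd·sr = cd (luminous flux; sr is dimensionless).
Combining: lm·s⁻¹ = cd · s⁻¹ = s⁻¹·cd.
The exponent of s is -1.

-1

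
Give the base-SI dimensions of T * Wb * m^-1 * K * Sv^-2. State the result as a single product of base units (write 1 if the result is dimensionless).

kg²·m⁻³·A⁻²·K

T = Wb/m² (flux density = flux per area),
    = kg·s⁻²·A⁻¹.
Wb = V·s (flux: a volt is a weber per second),
    = kg·m²·s⁻²·A⁻¹.
Sv = J/kg (equivalent dose = energy per mass),
    = m²·s⁻².
So Sv⁻² = m⁻⁴·s⁴.
Combining: T·Wb·m⁻¹·K·Sv⁻² = (kg·s⁻²·A⁻¹) · (kg·m²·s⁻²·A⁻¹) · m⁻¹ · K · (m⁻⁴·s⁴) = kg²·m⁻³·A⁻²·K.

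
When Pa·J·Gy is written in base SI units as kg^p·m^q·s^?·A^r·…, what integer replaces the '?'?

Pa = N/m² (pressure = force per area),
    = kg·m⁻¹·s⁻².
J = N·m (work = force × distance),
    = kg·m²·s⁻².
Gy = J/kg (absorbed dose = energy per mass),
    = m²·s⁻².
Combining: Pa·J·Gy = (kg·m⁻¹·s⁻²) · (kg·m²·s⁻²) · (m²·s⁻²) = kg²·m³·s⁻⁶.
The exponent of s is -6.

-6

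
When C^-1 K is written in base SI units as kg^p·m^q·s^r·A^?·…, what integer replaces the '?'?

C = A·s = s·A (charge = current × time).
So C⁻¹ = s⁻¹·A⁻¹.
Combining: C⁻¹·K = (s⁻¹·A⁻¹) · K = s⁻¹·A⁻¹·K.
The exponent of A is -1.

-1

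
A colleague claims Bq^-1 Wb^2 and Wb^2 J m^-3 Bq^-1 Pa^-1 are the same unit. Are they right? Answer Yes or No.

Yes

Left side:
  Bq = s⁻¹.
  So Bq⁻¹ = s.
  Wb = kg·m²·s⁻²·A⁻¹.
  So Wb² = kg²·m⁴·s⁻⁴·A⁻².
  Combining: Bq⁻¹·Wb² = s · (kg²·m⁴·s⁻⁴·A⁻²) = kg²·m⁴·s⁻³·A⁻².
Right side:
  Wb = V·s (flux: a volt is a weber per second),
      = kg·m²·s⁻²·A⁻¹.
  So Wb² = kg²·m⁴·s⁻⁴·A⁻².
  J = N·m (work = force × distance),
      = kg·m²·s⁻².
  Bq = 1/s = s⁻¹ (activity is decays per second).
  So Bq⁻¹ = s.
  Pa = N/m² (pressure = force per area),
      = kg·m⁻¹·s⁻².
  So Pa⁻¹ = kg⁻¹·m·s².
  Combining: Wb²·J·m⁻³·Bq⁻¹·Pa⁻¹ = (kg²·m⁴·s⁻⁴·A⁻²) · (kg·m²·s⁻²) · m⁻³ · s · (kg⁻¹·m·s²) = kg²·m⁴·s⁻³·A⁻².
Both reduce to kg²·m⁴·s⁻³·A⁻².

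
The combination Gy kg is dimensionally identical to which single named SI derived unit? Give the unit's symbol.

J

Gy = J/kg (absorbed dose = energy per mass),
    = m²·s⁻².
Combining: Gy·kg = (m²·s⁻²) · kg = kg·m²·s⁻².
kg·m²·s⁻² is the base-SI form of the joule.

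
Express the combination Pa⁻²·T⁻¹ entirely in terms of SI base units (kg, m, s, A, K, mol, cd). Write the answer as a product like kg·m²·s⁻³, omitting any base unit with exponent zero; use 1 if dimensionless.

Pa = N/m² (pressure = force per area),
    = kg·m⁻¹·s⁻².
So Pa⁻² = kg⁻²·m²·s⁴.
T = Wb/m² (flux density = flux per area),
    = kg·s⁻²·A⁻¹.
So T⁻¹ = kg⁻¹·s²·A.
Combining: Pa⁻²·T⁻¹ = (kg⁻²·m²·s⁴) · (kg⁻¹·s²·A) = kg⁻³·m²·s⁶·A.

kg⁻³·m²·s⁶·A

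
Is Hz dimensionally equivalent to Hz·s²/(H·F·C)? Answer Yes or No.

Left side:
  Hz = 1/s = s⁻¹ (frequency is cycles per second).
Right side:
  H = Wb/A (inductance = flux per current),
      = kg·m²·s⁻²·A⁻².
  So H⁻¹ = kg⁻¹·m⁻²·s²·A².
  Hz = 1/s = s⁻¹ (frequency is cycles per second).
  F = C/V (capacitance = charge per voltage),
      = A·s/(kg·m²·s⁻³·A⁻¹) (substituting C and V),
      = kg⁻¹·m⁻²·s⁴·A².
  So F⁻¹ = kg·m²·s⁻⁴·A⁻².
  C = A·s = s·A (charge = current × time).
  So C⁻¹ = s⁻¹·A⁻¹.
  Combining: H⁻¹·Hz·s²·F⁻¹·C⁻¹ = (kg⁻¹·m⁻²·s²·A²) · s⁻¹ · s² · (kg·m²·s⁻⁴·A⁻²) · (s⁻¹·A⁻¹) = s⁻²·A⁻¹.
Left is s⁻¹; right is s⁻²·A⁻¹ — different.

No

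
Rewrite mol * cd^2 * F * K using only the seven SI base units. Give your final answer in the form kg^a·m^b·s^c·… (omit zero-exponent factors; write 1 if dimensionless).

kg⁻¹·m⁻²·s⁴·A²·K·mol·cd²

F = kg⁻¹·m⁻²·s⁴·A².
Combining: mol·cd²·F·K = mol · cd² · (kg⁻¹·m⁻²·s⁴·A²) · K = kg⁻¹·m⁻²·s⁴·A²·K·mol·cd².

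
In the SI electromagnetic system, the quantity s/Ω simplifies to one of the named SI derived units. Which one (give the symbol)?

F

Ω = kg·m²·s⁻³·A⁻².
So Ω⁻¹ = kg⁻¹·m⁻²·s³·A².
Combining: Ω⁻¹·s = (kg⁻¹·m⁻²·s³·A²) · s = kg⁻¹·m⁻²·s⁴·A².
kg⁻¹·m⁻²·s⁴·A² is the base-SI form of the farad.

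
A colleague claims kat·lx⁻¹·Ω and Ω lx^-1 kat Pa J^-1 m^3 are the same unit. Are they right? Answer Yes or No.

Yes

Left side:
  kat = mol/s = s⁻¹·mol (catalytic activity).
  lx = lm/m² (illuminance = luminous flux per area),
      = m⁻²·cd.
  So lx⁻¹ = m²·cd⁻¹.
  Ω = V/A (resistance = voltage per current),
      = kg·m²·s⁻³·A⁻².
  Combining: kat·lx⁻¹·Ω = (s⁻¹·mol) · (m²·cd⁻¹) · (kg·m²·s⁻³·A⁻²) = kg·m⁴·s⁻⁴·A⁻²·mol·cd⁻¹.
Right side:
  Ω = V/A (resistance = voltage per current),
      = kg·m²·s⁻³·A⁻².
  lx = lm/m² (illuminance = luminous flux per area),
      = m⁻²·cd.
  So lx⁻¹ = m²·cd⁻¹.
  kat = mol/s = s⁻¹·mol (catalytic activity).
  Pa = N/m² (pressure = force per area),
      = kg·m⁻¹·s⁻².
  J = N·m (work = force × distance),
      = kg·m²·s⁻².
  So J⁻¹ = kg⁻¹·m⁻²·s².
  Combining: Ω·lx⁻¹·kat·Pa·J⁻¹·m³ = (kg·m²·s⁻³·A⁻²) · (m²·cd⁻¹) · (s⁻¹·mol) · (kg·m⁻¹·s⁻²) · (kg⁻¹·m⁻²·s²) · m³ = kg·m⁴·s⁻⁴·A⁻²·mol·cd⁻¹.
Both reduce to kg·m⁴·s⁻⁴·A⁻²·mol·cd⁻¹.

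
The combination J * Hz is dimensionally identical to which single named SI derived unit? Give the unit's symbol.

J = N·m (work = force × distance),
    = kg·m²·s⁻².
Hz = 1/s = s⁻¹ (frequency is cycles per second).
Combining: J·Hz = (kg·m²·s⁻²) · s⁻¹ = kg·m²·s⁻³.
kg·m²·s⁻³ is the base-SI form of the watt.

W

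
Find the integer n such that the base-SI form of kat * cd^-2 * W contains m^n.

2

kat = mol/s = s⁻¹·mol (catalytic activity).
W = J/s (power = energy per time),
    = kg·m²·s⁻³.
Combining: kat·cd⁻²·W = (s⁻¹·mol) · cd⁻² · (kg·m²·s⁻³) = kg·m²·s⁻⁴·mol·cd⁻².
The exponent of m is 2.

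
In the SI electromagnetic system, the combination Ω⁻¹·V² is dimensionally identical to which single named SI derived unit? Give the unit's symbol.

W

Ω = V/A (resistance = voltage per current),
    = kg·m²·s⁻³·A⁻².
So Ω⁻¹ = kg⁻¹·m⁻²·s³·A².
V = W/A (potential = power per current),
    = kg·m²·s⁻³·A⁻¹.
So V² = kg²·m⁴·s⁻⁶·A⁻².
Combining: Ω⁻¹·V² = (kg⁻¹·m⁻²·s³·A²) · (kg²·m⁴·s⁻⁶·A⁻²) = kg·m²·s⁻³.
kg·m²·s⁻³ is the base-SI form of the watt.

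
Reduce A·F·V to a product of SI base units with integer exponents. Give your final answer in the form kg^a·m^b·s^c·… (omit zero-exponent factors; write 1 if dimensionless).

F = C/V (capacitance = charge per voltage),
    = A·s/(kg·m²·s⁻³·A⁻¹) (substituting C and V),
    = kg⁻¹·m⁻²·s⁴·A².
V = W/A (potential = power per current),
    = kg·m²·s⁻³·A⁻¹.
Combining: A·F·V = A · (kg⁻¹·m⁻²·s⁴·A²) · (kg·m²·s⁻³·A⁻¹) = s·A².

s·A²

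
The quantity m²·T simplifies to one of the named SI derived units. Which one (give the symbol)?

Wb

T = Wb/m² (flux density = flux per area),
    = kg·s⁻²·A⁻¹.
Combining: m²·T = m² · (kg·s⁻²·A⁻¹) = kg·m²·s⁻²·A⁻¹.
kg·m²·s⁻²·A⁻¹ is the base-SI form of the weber.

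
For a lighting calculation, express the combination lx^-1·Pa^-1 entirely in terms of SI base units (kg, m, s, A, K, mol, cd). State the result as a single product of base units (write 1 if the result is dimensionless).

lx = m⁻²·cd.
So lx⁻¹ = m²·cd⁻¹.
Pa = kg·m⁻¹·s⁻².
So Pa⁻¹ = kg⁻¹·m·s².
Combining: lx⁻¹·Pa⁻¹ = (m²·cd⁻¹) · (kg⁻¹·m·s²) = kg⁻¹·m³·s²·cd⁻¹.

kg⁻¹·m³·s²·cd⁻¹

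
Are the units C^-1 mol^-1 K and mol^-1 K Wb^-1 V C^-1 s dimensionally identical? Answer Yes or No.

Left side:
  C = s·A.
  So C⁻¹ = s⁻¹·A⁻¹.
  Combining: C⁻¹·mol⁻¹·K = (s⁻¹·A⁻¹) · mol⁻¹ · K = s⁻¹·A⁻¹·K·mol⁻¹.
Right side:
  Wb = kg·m²·s⁻²·A⁻¹.
  So Wb⁻¹ = kg⁻¹·m⁻²·s²·A.
  V = kg·m²·s⁻³·A⁻¹.
  C = s·A.
  So C⁻¹ = s⁻¹·A⁻¹.
  Combining: mol⁻¹·K·Wb⁻¹·V·C⁻¹·s = mol⁻¹ · K · (kg⁻¹·m⁻²·s²·A) · (kg·m²·s⁻³·A⁻¹) · (s⁻¹·A⁻¹) · s = s⁻¹·A⁻¹·K·mol⁻¹.
Both reduce to s⁻¹·A⁻¹·K·mol⁻¹.

Yes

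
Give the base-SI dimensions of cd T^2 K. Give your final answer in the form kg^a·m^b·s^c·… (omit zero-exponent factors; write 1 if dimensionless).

kg²·s⁻⁴·A⁻²·K·cd

T = Wb/m² (flux density = flux per area),
    = kg·s⁻²·A⁻¹.
So T² = kg²·s⁻⁴·A⁻².
Combining: cd·T²·K = cd · (kg²·s⁻⁴·A⁻²) · K = kg²·s⁻⁴·A⁻²·K·cd.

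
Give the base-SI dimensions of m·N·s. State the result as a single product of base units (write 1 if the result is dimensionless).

kg·m²·s⁻¹

N = kg·m/s² = kg·m·s⁻² (force = mass × acceleration).
Combining: m·N·s = m · (kg·m·s⁻²) · s = kg·m²·s⁻¹.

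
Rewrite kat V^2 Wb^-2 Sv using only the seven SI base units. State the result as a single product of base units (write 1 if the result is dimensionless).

m²·s⁻⁵·mol

kat = s⁻¹·mol.
V = kg·m²·s⁻³·A⁻¹.
So V² = kg²·m⁴·s⁻⁶·A⁻².
Wb = kg·m²·s⁻²·A⁻¹.
So Wb⁻² = kg⁻²·m⁻⁴·s⁴·A².
Sv = m²·s⁻².
Combining: kat·V²·Wb⁻²·Sv = (s⁻¹·mol) · (kg²·m⁴·s⁻⁶·A⁻²) · (kg⁻²·m⁻⁴·s⁴·A²) · (m²·s⁻²) = m²·s⁻⁵·mol.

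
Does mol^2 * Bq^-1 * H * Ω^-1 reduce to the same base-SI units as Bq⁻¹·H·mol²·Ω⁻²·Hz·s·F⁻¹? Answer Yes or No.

Left side:
  Bq = s⁻¹.
  So Bq⁻¹ = s.
  H = kg·m²·s⁻²·A⁻².
  Ω = kg·m²·s⁻³·A⁻².
  So Ω⁻¹ = kg⁻¹·m⁻²·s³·A².
  Combining: mol²·Bq⁻¹·H·Ω⁻¹ = mol² · s · (kg·m²·s⁻²·A⁻²) · (kg⁻¹·m⁻²·s³·A²) = s²·mol².
Right side:
  Bq = 1/s = s⁻¹ (activity is decays per second).
  So Bq⁻¹ = s.
  H = Wb/A (inductance = flux per current),
      = kg·m²·s⁻²·A⁻².
  Ω = V/A (resistance = voltage per current),
      = kg·m²·s⁻³·A⁻².
  So Ω⁻² = kg⁻²·m⁻⁴·s⁶·A⁴.
  Hz = 1/s = s⁻¹ (frequency is cycles per second).
  F = C/V (capacitance = charge per voltage),
      = A·s/(kg·m²·s⁻³·A⁻¹) (substituting C and V),
      = kg⁻¹·m⁻²·s⁴·A².
  So F⁻¹ = kg·m²·s⁻⁴·A⁻².
  Combining: Bq⁻¹·H·mol²·Ω⁻²·Hz·s·F⁻¹ = s · (kg·m²·s⁻²·A⁻²) · mol² · (kg⁻²·m⁻⁴·s⁶·A⁴) · s⁻¹ · s · (kg·m²·s⁻⁴·A⁻²) = s·mol².
Left is s²·mol²; right is s·mol² — different.

No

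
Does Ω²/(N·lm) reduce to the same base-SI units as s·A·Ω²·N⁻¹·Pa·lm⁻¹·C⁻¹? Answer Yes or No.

No

Left side:
  N = kg·m·s⁻².
  So N⁻¹ = kg⁻¹·m⁻¹·s².
  Ω = kg·m²·s⁻³·A⁻².
  So Ω² = kg²·m⁴·s⁻⁶·A⁻⁴.
  lm = cd.
  So lm⁻¹ = cd⁻¹.
  Combining: N⁻¹·Ω²·lm⁻¹ = (kg⁻¹·m⁻¹·s²) · (kg²·m⁴·s⁻⁶·A⁻⁴) · cd⁻¹ = kg·m³·s⁻⁴·A⁻⁴·cd⁻¹.
Right side:
  Ω = V/A (resistance = voltage per current),
      = kg·m²·s⁻³·A⁻².
  So Ω² = kg²·m⁴·s⁻⁶·A⁻⁴.
  N = kg·m/s² = kg·m·s⁻² (force = mass × acceleration).
  So N⁻¹ = kg⁻¹·m⁻¹·s².
  Pa = N/m² (pressure = force per area),
      = kg·m⁻¹·s⁻².
  lm = cd·sr = cd (luminous flux; sr is dimensionless).
  So lm⁻¹ = cd⁻¹.
  C = A·s = s·A (charge = current × time).
  So C⁻¹ = s⁻¹·A⁻¹.
  Combining: s·A·Ω²·N⁻¹·Pa·lm⁻¹·C⁻¹ = s · A · (kg²·m⁴·s⁻⁶·A⁻⁴) · (kg⁻¹·m⁻¹·s²) · (kg·m⁻¹·s⁻²) · cd⁻¹ · (s⁻¹·A⁻¹) = kg²·m²·s⁻⁶·A⁻⁴·cd⁻¹.
Left is kg·m³·s⁻⁴·A⁻⁴·cd⁻¹; right is kg²·m²·s⁻⁶·A⁻⁴·cd⁻¹ — different.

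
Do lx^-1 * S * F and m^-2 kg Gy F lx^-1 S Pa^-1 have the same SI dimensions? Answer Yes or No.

No

Left side:
  lx = lm/m² (illuminance = luminous flux per area),
      = m⁻²·cd.
  So lx⁻¹ = m²·cd⁻¹.
  S = 1/Ω (conductance is reciprocal resistance),
      = kg⁻¹·m⁻²·s³·A².
  F = C/V (capacitance = charge per voltage),
      = A·s/(kg·m²·s⁻³·A⁻¹) (substituting C and V),
      = kg⁻¹·m⁻²·s⁴·A².
  Combining: lx⁻¹·S·F = (m²·cd⁻¹) · (kg⁻¹·m⁻²·s³·A²) · (kg⁻¹·m⁻²·s⁴·A²) = kg⁻²·m⁻²·s⁷·A⁴·cd⁻¹.
Right side:
  Gy = J/kg (absorbed dose = energy per mass),
      = m²·s⁻².
  F = C/V (capacitance = charge per voltage),
      = A·s/(kg·m²·s⁻³·A⁻¹) (substituting C and V),
      = kg⁻¹·m⁻²·s⁴·A².
  lx = lm/m² (illuminance = luminous flux per area),
      = m⁻²·cd.
  So lx⁻¹ = m²·cd⁻¹.
  S = 1/Ω (conductance is reciprocal resistance),
      = kg⁻¹·m⁻²·s³·A².
  Pa = N/m² (pressure = force per area),
      = kg·m⁻¹·s⁻².
  So Pa⁻¹ = kg⁻¹·m·s².
  Combining: m⁻²·kg·Gy·F·lx⁻¹·S·Pa⁻¹ = m⁻² · kg · (m²·s⁻²) · (kg⁻¹·m⁻²·s⁴·A²) · (m²·cd⁻¹) · (kg⁻¹·m⁻²·s³·A²) · (kg⁻¹·m·s²) = kg⁻²·m⁻¹·s⁷·A⁴·cd⁻¹.
Left is kg⁻²·m⁻²·s⁷·A⁴·cd⁻¹; right is kg⁻²·m⁻¹·s⁷·A⁴·cd⁻¹ — different.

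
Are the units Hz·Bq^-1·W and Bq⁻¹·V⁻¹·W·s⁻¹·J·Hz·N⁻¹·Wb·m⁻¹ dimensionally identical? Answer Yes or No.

Yes

Left side:
  Hz = s⁻¹.
  Bq = s⁻¹.
  So Bq⁻¹ = s.
  W = kg·m²·s⁻³.
  Combining: Hz·Bq⁻¹·W = s⁻¹ · s · (kg·m²·s⁻³) = kg·m²·s⁻³.
Right side:
  Bq = 1/s = s⁻¹ (activity is decays per second).
  So Bq⁻¹ = s.
  V = W/A (potential = power per current),
      = kg·m²·s⁻³·A⁻¹.
  So V⁻¹ = kg⁻¹·m⁻²·s³·A.
  W = J/s (power = energy per time),
      = kg·m²·s⁻³.
  J = N·m (work = force × distance),
      = kg·m²·s⁻².
  Hz = 1/s = s⁻¹ (frequency is cycles per second).
  N = kg·m/s² = kg·m·s⁻² (force = mass × acceleration).
  So N⁻¹ = kg⁻¹·m⁻¹·s².
  Wb = V·s (flux: a volt is a weber per second),
      = kg·m²·s⁻²·A⁻¹.
  Combining: Bq⁻¹·V⁻¹·W·s⁻¹·J·Hz·N⁻¹·Wb·m⁻¹ = s · (kg⁻¹·m⁻²·s³·A) · (kg·m²·s⁻³) · s⁻¹ · (kg·m²·s⁻²) · s⁻¹ · (kg⁻¹·m⁻¹·s²) · (kg·m²·s⁻²·A⁻¹) · m⁻¹ = kg·m²·s⁻³.
Both reduce to kg·m²·s⁻³.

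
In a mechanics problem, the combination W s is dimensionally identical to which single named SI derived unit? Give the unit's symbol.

W = kg·m²·s⁻³.
Combining: W·s = (kg·m²·s⁻³) · s = kg·m²·s⁻².
kg·m²·s⁻² is the base-SI form of the joule.

J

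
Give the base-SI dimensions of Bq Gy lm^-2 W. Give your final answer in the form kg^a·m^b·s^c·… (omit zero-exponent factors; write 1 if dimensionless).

kg·m⁴·s⁻⁶·cd⁻²

Bq = 1/s = s⁻¹ (activity is decays per second).
Gy = J/kg (absorbed dose = energy per mass),
    = m²·s⁻².
lm = cd·sr = cd (luminous flux; sr is dimensionless).
So lm⁻² = cd⁻².
W = J/s (power = energy per time),
    = kg·m²·s⁻³.
Combining: Bq·Gy·lm⁻²·W = s⁻¹ · (m²·s⁻²) · cd⁻² · (kg·m²·s⁻³) = kg·m⁴·s⁻⁶·cd⁻².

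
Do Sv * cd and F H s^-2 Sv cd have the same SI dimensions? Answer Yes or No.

Left side:
  Sv = J/kg (equivalent dose = energy per mass),
      = m²·s⁻².
  Combining: Sv·cd = (m²·s⁻²) · cd = m²·s⁻²·cd.
Right side:
  F = kg⁻¹·m⁻²·s⁴·A².
  H = kg·m²·s⁻²·A⁻².
  Sv = m²·s⁻².
  Combining: F·H·s⁻²·Sv·cd = (kg⁻¹·m⁻²·s⁴·A²) · (kg·m²·s⁻²·A⁻²) · s⁻² · (m²·s⁻²) · cd = m²·s⁻²·cd.
Both reduce to m²·s⁻²·cd.

Yes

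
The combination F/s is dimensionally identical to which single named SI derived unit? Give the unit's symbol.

S

F = C/V (capacitance = charge per voltage),
    = A·s/(kg·m²·s⁻³·A⁻¹) (substituting C and V),
    = kg⁻¹·m⁻²·s⁴·A².
Combining: s⁻¹·F = s⁻¹ · (kg⁻¹·m⁻²·s⁴·A²) = kg⁻¹·m⁻²·s³·A².
kg⁻¹·m⁻²·s³·A² is the base-SI form of the siemens.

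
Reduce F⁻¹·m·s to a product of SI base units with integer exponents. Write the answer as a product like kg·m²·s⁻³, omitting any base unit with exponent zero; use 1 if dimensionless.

kg·m³·s⁻³·A⁻²

F = C/V (capacitance = charge per voltage),
    = A·s/(kg·m²·s⁻³·A⁻¹) (substituting C and V),
    = kg⁻¹·m⁻²·s⁴·A².
So F⁻¹ = kg·m²·s⁻⁴·A⁻².
Combining: F⁻¹·m·s = (kg·m²·s⁻⁴·A⁻²) · m · s = kg·m³·s⁻³·A⁻².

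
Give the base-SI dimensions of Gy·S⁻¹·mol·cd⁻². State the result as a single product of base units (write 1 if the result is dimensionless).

Gy = m²·s⁻².
S = kg⁻¹·m⁻²·s³·A².
So S⁻¹ = kg·m²·s⁻³·A⁻².
Combining: Gy·S⁻¹·mol·cd⁻² = (m²·s⁻²) · (kg·m²·s⁻³·A⁻²) · mol · cd⁻² = kg·m⁴·s⁻⁵·A⁻²·mol·cd⁻².

kg·m⁴·s⁻⁵·A⁻²·mol·cd⁻²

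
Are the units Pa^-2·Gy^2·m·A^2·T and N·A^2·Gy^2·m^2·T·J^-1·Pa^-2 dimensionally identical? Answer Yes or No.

Yes

Left side:
  Pa = N/m² (pressure = force per area),
      = kg·m⁻¹·s⁻².
  So Pa⁻² = kg⁻²·m²·s⁴.
  Gy = J/kg (absorbed dose = energy per mass),
      = m²·s⁻².
  So Gy² = m⁴·s⁻⁴.
  T = Wb/m² (flux density = flux per area),
      = kg·s⁻²·A⁻¹.
  Combining: Pa⁻²·Gy²·m·A²·T = (kg⁻²·m²·s⁴) · (m⁴·s⁻⁴) · m · A² · (kg·s⁻²·A⁻¹) = kg⁻¹·m⁷·s⁻²·A.
Right side:
  N = kg·m/s² = kg·m·s⁻² (force = mass × acceleration).
  Gy = J/kg (absorbed dose = energy per mass),
      = m²·s⁻².
  So Gy² = m⁴·s⁻⁴.
  T = Wb/m² (flux density = flux per area),
      = kg·s⁻²·A⁻¹.
  J = N·m (work = force × distance),
      = kg·m²·s⁻².
  So J⁻¹ = kg⁻¹·m⁻²·s².
  Pa = N/m² (pressure = force per area),
      = kg·m⁻¹·s⁻².
  So Pa⁻² = kg⁻²·m²·s⁴.
  Combining: N·A²·Gy²·m²·T·J⁻¹·Pa⁻² = (kg·m·s⁻²) · A² · (m⁴·s⁻⁴) · m² · (kg·s⁻²·A⁻¹) · (kg⁻¹·m⁻²·s²) · (kg⁻²·m²·s⁴) = kg⁻¹·m⁷·s⁻²·A.
Both reduce to kg⁻¹·m⁷·s⁻²·A.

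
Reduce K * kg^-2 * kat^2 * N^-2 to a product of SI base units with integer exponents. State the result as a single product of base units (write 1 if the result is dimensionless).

kat = mol/s = s⁻¹·mol (catalytic activity).
So kat² = s⁻²·mol².
N = kg·m/s² = kg·m·s⁻² (force = mass × acceleration).
So N⁻² = kg⁻²·m⁻²·s⁴.
Combining: K·kg⁻²·kat²·N⁻² = K · kg⁻² · (s⁻²·mol²) · (kg⁻²·m⁻²·s⁴) = kg⁻⁴·m⁻²·s²·K·mol².

kg⁻⁴·m⁻²·s²·K·mol²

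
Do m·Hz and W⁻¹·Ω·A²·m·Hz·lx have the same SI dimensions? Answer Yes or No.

Left side:
  Hz = 1/s = s⁻¹ (frequency is cycles per second).
  Combining: m·Hz = m · s⁻¹ = m·s⁻¹.
Right side:
  W = J/s (power = energy per time),
      = kg·m²·s⁻³.
  So W⁻¹ = kg⁻¹·m⁻²·s³.
  Ω = V/A (resistance = voltage per current),
      = kg·m²·s⁻³·A⁻².
  Hz = 1/s = s⁻¹ (frequency is cycles per second).
  lx = lm/m² (illuminance = luminous flux per area),
      = m⁻²·cd.
  Combining: W⁻¹·Ω·A²·m·Hz·lx = (kg⁻¹·m⁻²·s³) · (kg·m²·s⁻³·A⁻²) · A² · m · s⁻¹ · (m⁻²·cd) = m⁻¹·s⁻¹·cd.
Left is m·s⁻¹; right is m⁻¹·s⁻¹·cd — different.

No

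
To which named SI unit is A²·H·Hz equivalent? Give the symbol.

H = Wb/A (inductance = flux per current),
    = kg·m²·s⁻²·A⁻².
Hz = 1/s = s⁻¹ (frequency is cycles per second).
Combining: A²·H·Hz = A² · (kg·m²·s⁻²·A⁻²) · s⁻¹ = kg·m²·s⁻³.
kg·m²·s⁻³ is the base-SI form of the watt.

W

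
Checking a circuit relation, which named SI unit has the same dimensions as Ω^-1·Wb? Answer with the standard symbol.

Ω = kg·m²·s⁻³·A⁻².
So Ω⁻¹ = kg⁻¹·m⁻²·s³·A².
Wb = kg·m²·s⁻²·A⁻¹.
Combining: Ω⁻¹·Wb = (kg⁻¹·m⁻²·s³·A²) · (kg·m²·s⁻²·A⁻¹) = s·A.
s·A is the base-SI form of the coulomb.

C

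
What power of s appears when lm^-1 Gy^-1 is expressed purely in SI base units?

2

lm = cd·sr = cd (luminous flux; sr is dimensionless).
So lm⁻¹ = cd⁻¹.
Gy = J/kg (absorbed dose = energy per mass),
    = m²·s⁻².
So Gy⁻¹ = m⁻²·s².
Combining: lm⁻¹·Gy⁻¹ = cd⁻¹ · (m⁻²·s²) = m⁻²·s²·cd⁻¹.
The exponent of s is 2.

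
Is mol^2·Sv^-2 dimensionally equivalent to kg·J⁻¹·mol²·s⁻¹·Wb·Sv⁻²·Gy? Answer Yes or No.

Left side:
  Sv = m²·s⁻².
  So Sv⁻² = m⁻⁴·s⁴.
  Combining: mol²·Sv⁻² = mol² · (m⁻⁴·s⁴) = m⁻⁴·s⁴·mol².
Right side:
  J = N·m (work = force × distance),
      = kg·m²·s⁻².
  So J⁻¹ = kg⁻¹·m⁻²·s².
  Wb = V·s (flux: a volt is a weber per second),
      = kg·m²·s⁻²·A⁻¹.
  Sv = J/kg (equivalent dose = energy per mass),
      = m²·s⁻².
  So Sv⁻² = m⁻⁴·s⁴.
  Gy = J/kg (absorbed dose = energy per mass),
      = m²·s⁻².
  Combining: kg·J⁻¹·mol²·s⁻¹·Wb·Sv⁻²·Gy = kg · (kg⁻¹·m⁻²·s²) · mol² · s⁻¹ · (kg·m²·s⁻²·A⁻¹) · (m⁻⁴·s⁴) · (m²·s⁻²) = kg·m⁻²·s·A⁻¹·mol².
Left is m⁻⁴·s⁴·mol²; right is kg·m⁻²·s·A⁻¹·mol² — different.

No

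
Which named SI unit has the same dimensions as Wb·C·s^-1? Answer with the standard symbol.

J

Wb = V·s (flux: a volt is a weber per second),
    = kg·m²·s⁻²·A⁻¹.
C = A·s = s·A (charge = current × time).
Combining: Wb·C·s⁻¹ = (kg·m²·s⁻²·A⁻¹) · (s·A) · s⁻¹ = kg·m²·s⁻².
kg·m²·s⁻² is the base-SI form of the joule.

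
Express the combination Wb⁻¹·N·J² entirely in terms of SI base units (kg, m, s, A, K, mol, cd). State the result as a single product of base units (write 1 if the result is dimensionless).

Wb = kg·m²·s⁻²·A⁻¹.
So Wb⁻¹ = kg⁻¹·m⁻²·s²·A.
N = kg·m·s⁻².
J = kg·m²·s⁻².
So J² = kg²·m⁴·s⁻⁴.
Combining: Wb⁻¹·N·J² = (kg⁻¹·m⁻²·s²·A) · (kg·m·s⁻²) · (kg²·m⁴·s⁻⁴) = kg²·m³·s⁻⁴·A.

kg²·m³·s⁻⁴·A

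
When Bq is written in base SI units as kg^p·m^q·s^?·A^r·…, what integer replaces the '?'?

-1

Bq = s⁻¹.
The exponent of s is -1.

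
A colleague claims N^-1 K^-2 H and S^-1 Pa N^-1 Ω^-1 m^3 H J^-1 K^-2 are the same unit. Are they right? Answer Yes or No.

Left side:
  N = kg·m/s² = kg·m·s⁻² (force = mass × acceleration).
  So N⁻¹ = kg⁻¹·m⁻¹·s².
  H = Wb/A (inductance = flux per current),
      = kg·m²·s⁻²·A⁻².
  Combining: N⁻¹·K⁻²·H = (kg⁻¹·m⁻¹·s²) · K⁻² · (kg·m²·s⁻²·A⁻²) = m·A⁻²·K⁻².
Right side:
  S = 1/Ω (conductance is reciprocal resistance),
      = kg⁻¹·m⁻²·s³·A².
  So S⁻¹ = kg·m²·s⁻³·A⁻².
  Pa = N/m² (pressure = force per area),
      = kg·m⁻¹·s⁻².
  N = kg·m/s² = kg·m·s⁻² (force = mass × acceleration).
  So N⁻¹ = kg⁻¹·m⁻¹·s².
  Ω = V/A (resistance = voltage per current),
      = kg·m²·s⁻³·A⁻².
  So Ω⁻¹ = kg⁻¹·m⁻²·s³·A².
  H = Wb/A (inductance = flux per current),
      = kg·m²·s⁻²·A⁻².
  J = N·m (work = force × distance),
      = kg·m²·s⁻².
  So J⁻¹ = kg⁻¹·m⁻²·s².
  Combining: S⁻¹·Pa·N⁻¹·Ω⁻¹·m³·H·J⁻¹·K⁻² = (kg·m²·s⁻³·A⁻²) · (kg·m⁻¹·s⁻²) · (kg⁻¹·m⁻¹·s²) · (kg⁻¹·m⁻²·s³·A²) · m³ · (kg·m²·s⁻²·A⁻²) · (kg⁻¹·m⁻²·s²) · K⁻² = m·A⁻²·K⁻².
Both reduce to m·A⁻²·K⁻².

Yes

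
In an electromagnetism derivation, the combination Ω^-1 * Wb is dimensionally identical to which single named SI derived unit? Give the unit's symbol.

C

Ω = V/A (resistance = voltage per current),
    = kg·m²·s⁻³·A⁻².
So Ω⁻¹ = kg⁻¹·m⁻²·s³·A².
Wb = V·s (flux: a volt is a weber per second),
    = kg·m²·s⁻²·A⁻¹.
Combining: Ω⁻¹·Wb = (kg⁻¹·m⁻²·s³·A²) · (kg·m²·s⁻²·A⁻¹) = s·A.
s·A is the base-SI form of the coulomb.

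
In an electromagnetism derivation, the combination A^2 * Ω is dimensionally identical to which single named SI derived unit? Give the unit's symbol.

Ω = kg·m²·s⁻³·A⁻².
Combining: A²·Ω = A² · (kg·m²·s⁻³·A⁻²) = kg·m²·s⁻³.
kg·m²·s⁻³ is the base-SI form of the watt.

W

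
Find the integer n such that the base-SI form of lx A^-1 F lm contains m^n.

-4

lx = m⁻²·cd.
F = kg⁻¹·m⁻²·s⁴·A².
lm = cd.
Combining: lx·A⁻¹·F·lm = (m⁻²·cd) · A⁻¹ · (kg⁻¹·m⁻²·s⁴·A²) · cd = kg⁻¹·m⁻⁴·s⁴·A·cd².
The exponent of m is -4.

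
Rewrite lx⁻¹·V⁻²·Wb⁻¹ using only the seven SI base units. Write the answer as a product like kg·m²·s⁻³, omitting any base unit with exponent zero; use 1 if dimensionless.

kg⁻³·m⁻⁴·s⁸·A³·cd⁻¹

lx = lm/m² (illuminance = luminous flux per area),
    = m⁻²·cd.
So lx⁻¹ = m²·cd⁻¹.
V = W/A (potential = power per current),
    = kg·m²·s⁻³·A⁻¹.
So V⁻² = kg⁻²·m⁻⁴·s⁶·A².
Wb = V·s (flux: a volt is a weber per second),
    = kg·m²·s⁻²·A⁻¹.
So Wb⁻¹ = kg⁻¹·m⁻²·s²·A.
Combining: lx⁻¹·V⁻²·Wb⁻¹ = (m²·cd⁻¹) · (kg⁻²·m⁻⁴·s⁶·A²) · (kg⁻¹·m⁻²·s²·A) = kg⁻³·m⁻⁴·s⁸·A³·cd⁻¹.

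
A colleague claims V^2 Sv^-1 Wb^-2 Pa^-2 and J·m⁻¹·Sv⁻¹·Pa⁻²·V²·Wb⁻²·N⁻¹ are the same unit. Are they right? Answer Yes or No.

Left side:
  V = kg·m²·s⁻³·A⁻¹.
  So V² = kg²·m⁴·s⁻⁶·A⁻².
  Sv = m²·s⁻².
  So Sv⁻¹ = m⁻²·s².
  Wb = kg·m²·s⁻²·A⁻¹.
  So Wb⁻² = kg⁻²·m⁻⁴·s⁴·A².
  Pa = kg·m⁻¹·s⁻².
  So Pa⁻² = kg⁻²·m²·s⁴.
  Combining: V²·Sv⁻¹·Wb⁻²·Pa⁻² = (kg²·m⁴·s⁻⁶·A⁻²) · (m⁻²·s²) · (kg⁻²·m⁻⁴·s⁴·A²) · (kg⁻²·m²·s⁴) = kg⁻²·s⁴.
Right side:
  J = kg·m²·s⁻².
  Sv = m²·s⁻².
  So Sv⁻¹ = m⁻²·s².
  Pa = kg·m⁻¹·s⁻².
  So Pa⁻² = kg⁻²·m²·s⁴.
  V = kg·m²·s⁻³·A⁻¹.
  So V² = kg²·m⁴·s⁻⁶·A⁻².
  Wb = kg·m²·s⁻²·A⁻¹.
  So Wb⁻² = kg⁻²·m⁻⁴·s⁴·A².
  N = kg·m·s⁻².
  So N⁻¹ = kg⁻¹·m⁻¹·s².
  Combining: J·m⁻¹·Sv⁻¹·Pa⁻²·V²·Wb⁻²·N⁻¹ = (kg·m²·s⁻²) · m⁻¹ · (m⁻²·s²) · (kg⁻²·m²·s⁴) · (kg²·m⁴·s⁻⁶·A⁻²) · (kg⁻²·m⁻⁴·s⁴·A²) · (kg⁻¹·m⁻¹·s²) = kg⁻²·s⁴.
Both reduce to kg⁻²·s⁴.

Yes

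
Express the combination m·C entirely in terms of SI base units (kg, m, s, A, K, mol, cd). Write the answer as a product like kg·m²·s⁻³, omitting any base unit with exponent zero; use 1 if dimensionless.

C = A·s = s·A (charge = current × time).
Combining: m·C = m · (s·A) = m·s·A.

m·s·A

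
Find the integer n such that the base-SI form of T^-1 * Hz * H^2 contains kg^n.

T = Wb/m² (flux density = flux per area),
    = kg·s⁻²·A⁻¹.
So T⁻¹ = kg⁻¹·s²·A.
Hz = 1/s = s⁻¹ (frequency is cycles per second).
H = Wb/A (inductance = flux per current),
    = kg·m²·s⁻²·A⁻².
So H² = kg²·m⁴·s⁻⁴·A⁻⁴.
Combining: T⁻¹·Hz·H² = (kg⁻¹·s²·A) · s⁻¹ · (kg²·m⁴·s⁻⁴·A⁻⁴) = kg·m⁴·s⁻³·A⁻³.
The exponent of kg is 1.

1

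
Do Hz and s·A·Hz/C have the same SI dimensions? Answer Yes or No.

Yes

Left side:
  Hz = 1/s = s⁻¹ (frequency is cycles per second).
Right side:
  C = A·s = s·A (charge = current × time).
  So C⁻¹ = s⁻¹·A⁻¹.
  Hz = 1/s = s⁻¹ (frequency is cycles per second).
  Combining: s·A·C⁻¹·Hz = s · A · (s⁻¹·A⁻¹) · s⁻¹ = s⁻¹.
Both reduce to s⁻¹.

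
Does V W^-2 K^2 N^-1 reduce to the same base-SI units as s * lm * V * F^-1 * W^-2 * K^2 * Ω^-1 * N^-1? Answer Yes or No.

No

Left side:
  V = kg·m²·s⁻³·A⁻¹.
  W = kg·m²·s⁻³.
  So W⁻² = kg⁻²·m⁻⁴·s⁶.
  N = kg·m·s⁻².
  So N⁻¹ = kg⁻¹·m⁻¹·s².
  Combining: V·W⁻²·K²·N⁻¹ = (kg·m²·s⁻³·A⁻¹) · (kg⁻²·m⁻⁴·s⁶) · K² · (kg⁻¹·m⁻¹·s²) = kg⁻²·m⁻³·s⁵·A⁻¹·K².
Right side:
  lm = cd·sr = cd (luminous flux; sr is dimensionless).
  V = W/A (potential = power per current),
      = kg·m²·s⁻³·A⁻¹.
  F = C/V (capacitance = charge per voltage),
      = A·s/(kg·m²·s⁻³·A⁻¹) (substituting C and V),
      = kg⁻¹·m⁻²·s⁴·A².
  So F⁻¹ = kg·m²·s⁻⁴·A⁻².
  W = J/s (power = energy per time),
      = kg·m²·s⁻³.
  So W⁻² = kg⁻²·m⁻⁴·s⁶.
  Ω = V/A (resistance = voltage per current),
      = kg·m²·s⁻³·A⁻².
  So Ω⁻¹ = kg⁻¹·m⁻²·s³·A².
  N = kg·m/s² = kg·m·s⁻² (force = mass × acceleration).
  So N⁻¹ = kg⁻¹·m⁻¹·s².
  Combining: s·lm·V·F⁻¹·W⁻²·K²·Ω⁻¹·N⁻¹ = s · cd · (kg·m²·s⁻³·A⁻¹) · (kg·m²·s⁻⁴·A⁻²) · (kg⁻²·m⁻⁴·s⁶) · K² · (kg⁻¹·m⁻²·s³·A²) · (kg⁻¹·m⁻¹·s²) = kg⁻²·m⁻³·s⁵·A⁻¹·K²·cd.
Left is kg⁻²·m⁻³·s⁵·A⁻¹·K²; right is kg⁻²·m⁻³·s⁵·A⁻¹·K²·cd — different.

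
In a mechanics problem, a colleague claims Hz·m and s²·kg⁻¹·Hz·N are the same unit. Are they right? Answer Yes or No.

Yes

Left side:
  Hz = 1/s = s⁻¹ (frequency is cycles per second).
  Combining: Hz·m = s⁻¹ · m = m·s⁻¹.
Right side:
  Hz = s⁻¹.
  N = kg·m·s⁻².
  Combining: s²·kg⁻¹·Hz·N = s² · kg⁻¹ · s⁻¹ · (kg·m·s⁻²) = m·s⁻¹.
Both reduce to m·s⁻¹.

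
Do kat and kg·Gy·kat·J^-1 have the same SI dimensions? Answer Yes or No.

Yes

Left side:
  kat = s⁻¹·mol.
Right side:
  Gy = J/kg (absorbed dose = energy per mass),
      = m²·s⁻².
  kat = mol/s = s⁻¹·mol (catalytic activity).
  J = N·m (work = force × distance),
      = kg·m²·s⁻².
  So J⁻¹ = kg⁻¹·m⁻²·s².
  Combining: kg·Gy·kat·J⁻¹ = kg · (m²·s⁻²) · (s⁻¹·mol) · (kg⁻¹·m⁻²·s²) = s⁻¹·mol.
Both reduce to s⁻¹·mol.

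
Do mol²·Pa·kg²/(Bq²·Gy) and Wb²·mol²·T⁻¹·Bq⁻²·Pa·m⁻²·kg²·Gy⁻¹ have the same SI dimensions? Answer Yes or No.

No

Left side:
  Bq = 1/s = s⁻¹ (activity is decays per second).
  So Bq⁻² = s².
  Pa = N/m² (pressure = force per area),
      = kg·m⁻¹·s⁻².
  Gy = J/kg (absorbed dose = energy per mass),
      = m²·s⁻².
  So Gy⁻¹ = m⁻²·s².
  Combining: mol²·Bq⁻²·Pa·Gy⁻¹·kg² = mol² · s² · (kg·m⁻¹·s⁻²) · (m⁻²·s²) · kg² = kg³·m⁻³·s²·mol².
Right side:
  Wb = V·s (flux: a volt is a weber per second),
      = kg·m²·s⁻²·A⁻¹.
  So Wb² = kg²·m⁴·s⁻⁴·A⁻².
  T = Wb/m² (flux density = flux per area),
      = kg·s⁻²·A⁻¹.
  So T⁻¹ = kg⁻¹·s²·A.
  Bq = 1/s = s⁻¹ (activity is decays per second).
  So Bq⁻² = s².
  Pa = N/m² (pressure = force per area),
      = kg·m⁻¹·s⁻².
  Gy = J/kg (absorbed dose = energy per mass),
      = m²·s⁻².
  So Gy⁻¹ = m⁻²·s².
  Combining: Wb²·mol²·T⁻¹·Bq⁻²·Pa·m⁻²·kg²·Gy⁻¹ = (kg²·m⁴·s⁻⁴·A⁻²) · mol² · (kg⁻¹·s²·A) · s² · (kg·m⁻¹·s⁻²) · m⁻² · kg² · (m⁻²·s²) = kg⁴·m⁻¹·A⁻¹·mol².
Left is kg³·m⁻³·s²·mol²; right is kg⁴·m⁻¹·A⁻¹·mol² — different.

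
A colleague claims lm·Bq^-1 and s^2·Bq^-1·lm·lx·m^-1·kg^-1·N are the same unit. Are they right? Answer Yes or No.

Left side:
  lm = cd·sr = cd (luminous flux; sr is dimensionless).
  Bq = 1/s = s⁻¹ (activity is decays per second).
  So Bq⁻¹ = s.
  Combining: lm·Bq⁻¹ = cd · s = s·cd.
Right side:
  Bq = s⁻¹.
  So Bq⁻¹ = s.
  lm = cd.
  lx = m⁻²·cd.
  N = kg·m·s⁻².
  Combining: s²·Bq⁻¹·lm·lx·m⁻¹·kg⁻¹·N = s² · s · cd · (m⁻²·cd) · m⁻¹ · kg⁻¹ · (kg·m·s⁻²) = m⁻²·s·cd².
Left is s·cd; right is m⁻²·s·cd² — different.

No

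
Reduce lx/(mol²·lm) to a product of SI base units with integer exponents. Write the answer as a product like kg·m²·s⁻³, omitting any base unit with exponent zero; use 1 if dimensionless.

m⁻²·mol⁻²

lx = m⁻²·cd.
lm = cd.
So lm⁻¹ = cd⁻¹.
Combining: lx·mol⁻²·lm⁻¹ = (m⁻²·cd) · mol⁻² · cd⁻¹ = m⁻²·mol⁻².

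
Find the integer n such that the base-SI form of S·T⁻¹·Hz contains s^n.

S = 1/Ω (conductance is reciprocal resistance),
    = kg⁻¹·m⁻²·s³·A².
T = Wb/m² (flux density = flux per area),
    = kg·s⁻²·A⁻¹.
So T⁻¹ = kg⁻¹·s²·A.
Hz = 1/s = s⁻¹ (frequency is cycles per second).
Combining: S·T⁻¹·Hz = (kg⁻¹·m⁻²·s³·A²) · (kg⁻¹·s²·A) · s⁻¹ = kg⁻²·m⁻²·s⁴·A³.
The exponent of s is 4.

4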